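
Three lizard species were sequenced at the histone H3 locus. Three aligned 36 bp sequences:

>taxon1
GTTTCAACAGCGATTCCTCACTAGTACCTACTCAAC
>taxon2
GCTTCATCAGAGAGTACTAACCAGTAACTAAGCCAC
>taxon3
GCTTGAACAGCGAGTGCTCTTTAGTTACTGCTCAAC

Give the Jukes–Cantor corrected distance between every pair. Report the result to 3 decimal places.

taxon1–taxon2: 11/36 sites differ → p ≈ 0.305556, d = −0.75 ln(1 − 0.407408) = 0.392437 ≈ 0.392.
taxon1–taxon3: 9/36 sites differ → p = 0.25, d = −0.75 ln(1 − 0.333333) = 0.304098 ≈ 0.304.
taxon2–taxon3: 13/36 sites differ → p ≈ 0.361111, d = −0.75 ln(1 − 0.481481) = 0.492584 ≈ 0.493.

d(taxon1,taxon2) = 0.392, d(taxon1,taxon3) = 0.304, d(taxon2,taxon3) = 0.493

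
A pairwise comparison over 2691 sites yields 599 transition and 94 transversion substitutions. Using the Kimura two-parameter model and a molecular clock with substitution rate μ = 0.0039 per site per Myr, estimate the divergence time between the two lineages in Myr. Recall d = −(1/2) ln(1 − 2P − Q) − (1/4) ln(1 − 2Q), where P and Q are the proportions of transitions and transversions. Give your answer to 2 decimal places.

P = 599/2691 ≈ 0.222594 and Q = 94/2691 ≈ 0.034931.
Under the Kimura two-parameter model, d = −½ ln(1 − 2P − Q) − ¼ ln(1 − 2Q).
1 − 2P − Q = 0.519881, giving −½ ln(0.519881) = 0.327078.
1 − 2Q = 0.930138, giving −¼ ln(0.930138) = 0.018106.
d = 0.327078 + 0.018106 = 0.345184.
Under a molecular clock d = 2μt, so t = d/(2μ) = 0.345184 / (2 × 0.0039) = 44.25 Myr.

44.25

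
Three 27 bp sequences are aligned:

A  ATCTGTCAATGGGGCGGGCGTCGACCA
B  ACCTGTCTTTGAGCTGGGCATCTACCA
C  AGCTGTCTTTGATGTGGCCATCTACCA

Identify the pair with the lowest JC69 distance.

B and C

A–B: 8/27 differ, p = 0.296, d = 0.377.
A–C: 9/27 differ, p = 0.333, d = 0.441.
B–C: 4/27 differ, p = 0.148, d = 0.165.
The smallest distance is between B and C.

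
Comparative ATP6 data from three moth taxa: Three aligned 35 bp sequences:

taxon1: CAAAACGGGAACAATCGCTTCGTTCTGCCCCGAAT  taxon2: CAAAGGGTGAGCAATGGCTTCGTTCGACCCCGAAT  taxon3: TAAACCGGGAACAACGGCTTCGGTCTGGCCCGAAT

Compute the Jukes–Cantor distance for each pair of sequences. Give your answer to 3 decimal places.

taxon1–taxon2: 7/35 sites differ → p = 0.2, d = −0.75 ln(1 − 0.266667) = 0.232617 ≈ 0.233.
taxon1–taxon3: 6/35 sites differ → p ≈ 0.171429, d = −0.75 ln(1 − 0.228572) = 0.194634 ≈ 0.195.
taxon2–taxon3: 10/35 sites differ → p ≈ 0.285714, d = −0.75 ln(1 − 0.380952) = 0.359679 ≈ 0.360.

d(taxon1,taxon2) = 0.233, d(taxon1,taxon3) = 0.195, d(taxon2,taxon3) = 0.360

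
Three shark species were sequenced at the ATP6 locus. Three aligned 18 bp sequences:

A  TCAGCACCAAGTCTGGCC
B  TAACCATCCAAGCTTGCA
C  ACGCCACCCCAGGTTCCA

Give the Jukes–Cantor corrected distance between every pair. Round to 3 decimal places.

d(A,B) = 0.673, d(A,C) = 1.265, d(B,C) = 0.548

A–B: 8/18 sites differ → p ≈ 0.444444, d = −0.75 ln(1 − 0.592592) = 0.673455 ≈ 0.673.
A–C: 11/18 sites differ → p ≈ 0.611111, d = −0.75 ln(1 − 0.814815) = 1.264800 ≈ 1.265.
B–C: 7/18 sites differ → p ≈ 0.388889, d = −0.75 ln(1 − 0.518519) = 0.548166 ≈ 0.548.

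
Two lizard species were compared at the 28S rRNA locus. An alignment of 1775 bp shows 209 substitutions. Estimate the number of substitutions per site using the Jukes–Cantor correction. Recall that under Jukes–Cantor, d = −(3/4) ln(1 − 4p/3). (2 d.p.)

p = 209/1775 ≈ 0.117746.
d = −(3/4) ln(1 − 4p/3) = −0.75 ln(1 − 0.156995) = −0.75 ln(0.843005)
  = −0.75 × (-0.170782) = 0.128087 substitutions/site.

0.13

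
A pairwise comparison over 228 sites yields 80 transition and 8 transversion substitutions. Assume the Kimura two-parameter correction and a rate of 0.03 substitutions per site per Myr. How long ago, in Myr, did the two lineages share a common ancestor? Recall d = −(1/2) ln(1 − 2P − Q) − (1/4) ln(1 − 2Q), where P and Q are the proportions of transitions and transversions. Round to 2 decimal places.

11.43

P = 80/228 ≈ 0.350877 and Q = 8/228 ≈ 0.035088.
Under the Kimura two-parameter model, d = −½ ln(1 − 2P − Q) − ¼ ln(1 − 2Q).
1 − 2P − Q = 0.263158, giving −½ ln(0.263158) = 0.667500.
1 − 2Q = 0.929824, giving −¼ ln(0.929824) = 0.018190.
d = 0.667500 + 0.018190 = 0.685690.
Under a molecular clock d = 2μt, so t = d/(2μ) = 0.685690 / (2 × 0.03) = 11.43 Myr.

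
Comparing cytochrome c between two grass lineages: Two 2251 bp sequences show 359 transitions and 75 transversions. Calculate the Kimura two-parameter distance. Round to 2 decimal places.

P = 359/2251 ≈ 0.159485 and Q = 75/2251 ≈ 0.033319.
Under the Kimura two-parameter model, d = −½ ln(1 − 2P − Q) − ¼ ln(1 − 2Q).
1 − 2P − Q = 0.647711, giving −½ ln(0.647711) = 0.217155.
1 − 2Q = 0.933362, giving −¼ ln(0.933362) = 0.017241.
d = 0.217155 + 0.017241 = 0.234396.

0.23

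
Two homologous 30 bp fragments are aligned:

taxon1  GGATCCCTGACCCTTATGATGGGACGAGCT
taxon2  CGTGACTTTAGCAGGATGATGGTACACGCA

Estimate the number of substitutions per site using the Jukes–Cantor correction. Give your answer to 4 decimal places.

0.7301

The sequences differ at 14 of 30 sites, so p = 14/30 ≈ 0.466667.
d = −(3/4) ln(1 − 4p/3) = −0.75 ln(1 − 0.622223) = −0.75 ln(0.377777)
  = −0.75 × (-0.973451) = 0.730088 substitutions/site.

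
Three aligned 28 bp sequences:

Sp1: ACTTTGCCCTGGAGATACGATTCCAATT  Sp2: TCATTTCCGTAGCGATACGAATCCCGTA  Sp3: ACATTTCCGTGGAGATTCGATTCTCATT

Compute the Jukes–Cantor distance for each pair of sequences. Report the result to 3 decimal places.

d(Sp1,Sp2) = 0.485, d(Sp1,Sp3) = 0.252, d(Sp2,Sp3) = 0.360

Sp1–Sp2: 10/28 sites differ → p ≈ 0.357143, d = −0.75 ln(1 − 0.476191) = 0.484971 ≈ 0.485.
Sp1–Sp3: 6/28 sites differ → p ≈ 0.214286, d = −0.75 ln(1 − 0.285715) = 0.252355 ≈ 0.252.
Sp2–Sp3: 8/28 sites differ → p ≈ 0.285714, d = −0.75 ln(1 − 0.380952) = 0.359679 ≈ 0.360.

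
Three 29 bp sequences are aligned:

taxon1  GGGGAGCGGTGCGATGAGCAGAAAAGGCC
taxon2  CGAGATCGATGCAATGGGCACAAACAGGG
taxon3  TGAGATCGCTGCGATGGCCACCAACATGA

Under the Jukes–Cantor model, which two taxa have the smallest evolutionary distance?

taxon2 and taxon3

taxon1–taxon2: 11/29 differ, p = 0.379, d = 0.529.
taxon1–taxon3: 13/29 differ, p = 0.448, d = 0.683.
taxon2–taxon3: 7/29 differ, p = 0.241, d = 0.291.
The smallest distance is between taxon2 and taxon3.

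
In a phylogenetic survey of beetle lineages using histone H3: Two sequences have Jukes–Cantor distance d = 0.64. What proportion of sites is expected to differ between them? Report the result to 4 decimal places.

0.4305

p = (3/4)(1 − e^(−4d/3)) = 0.75 × (1 − e^(-0.853333)) = 0.75 × (1 − 0.425993) = 0.430505.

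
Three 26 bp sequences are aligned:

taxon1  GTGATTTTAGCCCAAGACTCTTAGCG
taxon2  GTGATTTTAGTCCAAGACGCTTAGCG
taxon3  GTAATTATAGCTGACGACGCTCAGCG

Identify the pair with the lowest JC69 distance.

taxon1–taxon2: 2/26 differ, p = 0.077, d = 0.081.
taxon1–taxon3: 7/26 differ, p = 0.269, d = 0.334.
taxon2–taxon3: 7/26 differ, p = 0.269, d = 0.334.
The smallest distance is between taxon1 and taxon2.

taxon1 and taxon2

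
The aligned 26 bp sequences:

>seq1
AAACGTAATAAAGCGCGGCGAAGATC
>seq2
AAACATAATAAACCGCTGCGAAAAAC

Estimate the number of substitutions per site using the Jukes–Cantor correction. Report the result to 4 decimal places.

The sequences differ at 5 of 26 sites (5, 13, 17, 23, 25), so p = 5/26 ≈ 0.192308.
d = −(3/4) ln(1 − 4p/3) = −0.75 ln(1 − 0.256411) = −0.75 ln(0.743589)
  = −0.75 × (-0.296267) = 0.222200 substitutions/site.

0.2222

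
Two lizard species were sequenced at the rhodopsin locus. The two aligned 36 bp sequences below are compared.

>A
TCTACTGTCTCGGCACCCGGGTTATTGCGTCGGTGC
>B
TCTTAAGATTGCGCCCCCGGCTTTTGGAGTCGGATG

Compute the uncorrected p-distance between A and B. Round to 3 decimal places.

The sequences differ at 15 of 36 positions.
p = 15/36 = 0.416666… ≈ 0.417 (to 3 d.p.).

0.417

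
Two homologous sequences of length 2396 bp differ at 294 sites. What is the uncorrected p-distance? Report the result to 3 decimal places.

0.123

p = 294/2396 = 0.122704… ≈ 0.123 (to 3 d.p.).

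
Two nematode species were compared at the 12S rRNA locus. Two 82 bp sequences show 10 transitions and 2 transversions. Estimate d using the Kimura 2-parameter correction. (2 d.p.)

0.17

P = 10/82 ≈ 0.121951 and Q = 2/82 ≈ 0.02439.
Under the Kimura two-parameter model, d = −½ ln(1 − 2P − Q) − ¼ ln(1 − 2Q).
1 − 2P − Q = 0.731708, giving −½ ln(0.731708) = 0.156187.
1 − 2Q = 0.95122, giving −¼ ln(0.95122) = 0.012502.
d = 0.156187 + 0.012502 = 0.168689.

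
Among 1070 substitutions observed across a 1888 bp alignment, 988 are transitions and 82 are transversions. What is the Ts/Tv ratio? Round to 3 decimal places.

R = 988/82 = 12.048780… ≈ 12.049 (to 3 d.p.).

12.049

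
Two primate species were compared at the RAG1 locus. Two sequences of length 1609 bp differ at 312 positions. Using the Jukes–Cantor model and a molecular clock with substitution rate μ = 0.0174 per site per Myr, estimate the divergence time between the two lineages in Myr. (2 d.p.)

6.45

p = 312/1609 ≈ 0.193909.
d = −(3/4) ln(1 − 4p/3) = −0.75 ln(1 − 0.258545) = −0.75 ln(0.741455)
  = −0.75 × (-0.299141) = 0.224356 substitutions/site.
Under a molecular clock d = 2μt, so t = d/(2μ) = 0.224356 / (2 × 0.0174) = 6.45 Myr.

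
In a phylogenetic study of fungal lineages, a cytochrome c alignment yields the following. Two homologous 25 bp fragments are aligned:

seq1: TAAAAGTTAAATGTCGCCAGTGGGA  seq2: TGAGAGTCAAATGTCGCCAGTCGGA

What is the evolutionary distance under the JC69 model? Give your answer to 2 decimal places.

0.18

The sequences differ at 4 of 25 sites (2, 4, 8, 22), so p = 4/25 = 0.16.
d = −(3/4) ln(1 − 4p/3) = −0.75 ln(1 − 0.213333) = −0.75 ln(0.786667)
  = −0.75 × (-0.239950) = 0.179963 substitutions/site.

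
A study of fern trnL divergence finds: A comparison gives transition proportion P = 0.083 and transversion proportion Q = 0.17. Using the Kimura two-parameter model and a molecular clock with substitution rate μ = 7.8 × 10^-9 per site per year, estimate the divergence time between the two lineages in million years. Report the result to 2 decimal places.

Under the Kimura two-parameter model, d = −½ ln(1 − 2P − Q) − ¼ ln(1 − 2Q).
1 − 2P − Q = 0.664, giving −½ ln(0.664) = 0.204737.
1 − 2Q = 0.66, giving −¼ ln(0.66) = 0.103879.
d = 0.204737 + 0.103879 = 0.308616.
Under a molecular clock d = 2μt, so t = d/(2μ) = 0.308616 / (2 × 7.8 × 10^-9) = 19.78 million years.

19.78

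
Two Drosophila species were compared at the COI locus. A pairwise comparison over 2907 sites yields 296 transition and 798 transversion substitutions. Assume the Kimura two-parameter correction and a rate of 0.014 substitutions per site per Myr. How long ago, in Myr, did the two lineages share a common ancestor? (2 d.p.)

P = 296/2907 ≈ 0.101823 and Q = 798/2907 ≈ 0.27451.
Under the Kimura two-parameter model, d = −½ ln(1 − 2P − Q) − ¼ ln(1 − 2Q).
1 − 2P − Q = 0.521844, giving −½ ln(0.521844) = 0.325193.
1 − 2Q = 0.45098, giving −¼ ln(0.45098) = 0.199083.
d = 0.325193 + 0.199083 = 0.524276.
Under a molecular clock d = 2μt, so t = d/(2μ) = 0.524276 / (2 × 0.014) = 18.72 Myr.

18.72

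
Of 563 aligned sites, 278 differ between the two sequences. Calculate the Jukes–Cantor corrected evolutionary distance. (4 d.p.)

0.8055

p = 278/563 ≈ 0.493783.
d = −(3/4) ln(1 − 4p/3) = −0.75 ln(1 − 0.658377) = −0.75 ln(0.341623)
  = −0.75 × (-1.074047) = 0.805535 substitutions/site.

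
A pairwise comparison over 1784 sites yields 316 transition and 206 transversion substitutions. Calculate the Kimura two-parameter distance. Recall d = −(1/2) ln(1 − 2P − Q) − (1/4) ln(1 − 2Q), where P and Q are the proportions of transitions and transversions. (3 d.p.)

P = 316/1784 ≈ 0.17713 and Q = 206/1784 ≈ 0.115471.
Under the Kimura two-parameter model, d = −½ ln(1 − 2P − Q) − ¼ ln(1 − 2Q).
1 − 2P − Q = 0.530269, giving −½ ln(0.530269) = 0.317185.
1 − 2Q = 0.769058, giving −¼ ln(0.769058) = 0.065647.
d = 0.317185 + 0.065647 = 0.382832.

0.383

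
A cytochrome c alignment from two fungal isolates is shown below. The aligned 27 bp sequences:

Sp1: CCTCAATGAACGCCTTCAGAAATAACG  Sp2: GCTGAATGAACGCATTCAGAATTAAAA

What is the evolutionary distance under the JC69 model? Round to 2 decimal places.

0.26

The sequences differ at 6 of 27 sites (1, 4, 14, 22, 26, 27), so p = 6/27 ≈ 0.222222.
d = −(3/4) ln(1 − 4p/3) = −0.75 ln(1 − 0.296296) = −0.75 ln(0.703704)
  = −0.75 × (-0.351397) = 0.263548 substitutions/site.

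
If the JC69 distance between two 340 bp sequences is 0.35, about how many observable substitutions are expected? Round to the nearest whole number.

Invert JC69: p = (3/4)(1 − e^(−4d/3)) = 0.75 × (1 − e^(-0.466667)) = 0.75 × (1 − 0.627089) = 0.279683.
Expected differing sites = pL ≈ 0.279683 × 340 = 95.09222 ≈ 95.

95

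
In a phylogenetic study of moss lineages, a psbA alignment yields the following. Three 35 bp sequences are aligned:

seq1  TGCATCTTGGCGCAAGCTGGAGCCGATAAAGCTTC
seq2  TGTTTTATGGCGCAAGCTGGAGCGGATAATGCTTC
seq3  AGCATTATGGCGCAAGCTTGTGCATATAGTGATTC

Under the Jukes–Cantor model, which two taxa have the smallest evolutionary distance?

seq1–seq2: 6/35 differ, p = 0.171, d = 0.195.
seq1–seq3: 10/35 differ, p = 0.286, d = 0.360.
seq2–seq3: 9/35 differ, p = 0.257, d = 0.315.
The smallest distance is between seq1 and seq2.

seq1 and seq2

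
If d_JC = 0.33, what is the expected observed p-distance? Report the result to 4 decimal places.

p = (3/4)(1 − e^(−4d/3)) = 0.75 × (1 − e^(-0.44)) = 0.75 × (1 − 0.644036) = 0.266973.

0.2670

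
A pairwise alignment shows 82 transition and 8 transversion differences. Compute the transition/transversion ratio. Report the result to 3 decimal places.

10.250

R = 82/8 = 10.250.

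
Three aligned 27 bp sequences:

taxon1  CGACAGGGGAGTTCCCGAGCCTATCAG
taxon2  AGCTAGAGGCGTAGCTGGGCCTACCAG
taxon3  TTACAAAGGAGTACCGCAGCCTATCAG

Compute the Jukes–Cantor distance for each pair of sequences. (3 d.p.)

taxon1–taxon2: 10/27 sites differ → p ≈ 0.37037, d = −0.75 ln(1 − 0.493827) = 0.510658 ≈ 0.511.
taxon1–taxon3: 7/27 sites differ → p ≈ 0.259259, d = −0.75 ln(1 − 0.345679) = 0.318118 ≈ 0.318.
taxon2–taxon3: 11/27 sites differ → p ≈ 0.407407, d = −0.75 ln(1 − 0.543209) = 0.587647 ≈ 0.588.

d(taxon1,taxon2) = 0.511, d(taxon1,taxon3) = 0.318, d(taxon2,taxon3) = 0.588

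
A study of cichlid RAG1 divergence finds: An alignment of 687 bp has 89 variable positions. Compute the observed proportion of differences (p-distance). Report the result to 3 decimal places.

0.130

p = 89/687 = 0.129548… ≈ 0.130 (to 3 d.p.).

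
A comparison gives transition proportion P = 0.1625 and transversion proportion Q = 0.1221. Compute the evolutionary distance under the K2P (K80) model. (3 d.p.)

0.366

Under the Kimura two-parameter model, d = −½ ln(1 − 2P − Q) − ¼ ln(1 − 2Q).
1 − 2P − Q = 0.5529, giving −½ ln(0.5529) = 0.296289.
1 − 2Q = 0.7558, giving −¼ ln(0.7558) = 0.069995.
d = 0.296289 + 0.069995 = 0.366284.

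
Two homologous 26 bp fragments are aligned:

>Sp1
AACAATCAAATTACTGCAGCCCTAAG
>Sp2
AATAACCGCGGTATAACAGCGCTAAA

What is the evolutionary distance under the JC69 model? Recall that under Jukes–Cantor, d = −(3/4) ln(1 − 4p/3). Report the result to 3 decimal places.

0.623

The sequences differ at 11 of 26 sites, so p = 11/26 ≈ 0.423077.
d = −(3/4) ln(1 − 4p/3) = −0.75 ln(1 − 0.564103) = −0.75 ln(0.435897)
  = −0.75 × (-0.830349) = 0.622762 substitutions/site.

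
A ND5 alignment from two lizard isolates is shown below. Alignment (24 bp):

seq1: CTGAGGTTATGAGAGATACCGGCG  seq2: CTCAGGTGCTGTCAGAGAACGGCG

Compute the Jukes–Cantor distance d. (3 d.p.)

The sequences differ at 7 of 24 sites (3, 8, 9, 12, 13, 17, 19), so p = 7/24 ≈ 0.291667.
d = −(3/4) ln(1 − 4p/3) = −0.75 ln(1 − 0.388889) = −0.75 ln(0.611111)
  = −0.75 × (-0.492477) = 0.369358 substitutions/site.

0.369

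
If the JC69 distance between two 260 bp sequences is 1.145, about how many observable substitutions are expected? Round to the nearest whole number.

Invert JC69: p = (3/4)(1 − e^(−4d/3)) = 0.75 × (1 − e^(-1.526667)) = 0.75 × (1 − 0.217259) = 0.587056.
Expected differing sites = pL ≈ 0.587056 × 260 = 152.63456 ≈ 153.

153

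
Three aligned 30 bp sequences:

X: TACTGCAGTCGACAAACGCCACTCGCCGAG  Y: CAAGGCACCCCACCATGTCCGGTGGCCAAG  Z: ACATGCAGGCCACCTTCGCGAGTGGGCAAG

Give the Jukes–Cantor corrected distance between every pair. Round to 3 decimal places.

d(X,Y) = 0.730, d(X,Z) = 0.647, d(Y,Z) = 0.503

X–Y: 14/30 sites differ → p ≈ 0.466667, d = −0.75 ln(1 − 0.622223) = 0.730088 ≈ 0.730.
X–Z: 13/30 sites differ → p ≈ 0.433333, d = −0.75 ln(1 − 0.577777) = 0.646666 ≈ 0.647.
Y–Z: 11/30 sites differ → p ≈ 0.366667, d = −0.75 ln(1 − 0.488889) = 0.503376 ≈ 0.503.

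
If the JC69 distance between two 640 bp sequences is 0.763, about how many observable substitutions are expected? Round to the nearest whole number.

306

Invert JC69: p = (3/4)(1 − e^(−4d/3)) = 0.75 × (1 − e^(-1.017333)) = 0.75 × (1 − 0.361558) = 0.478832.
Expected differing sites = pL ≈ 0.478832 × 640 = 306.45248 ≈ 306.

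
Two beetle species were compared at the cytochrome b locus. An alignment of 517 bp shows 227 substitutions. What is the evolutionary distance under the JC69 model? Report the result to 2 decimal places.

p = 227/517 ≈ 0.439072.
d = −(3/4) ln(1 − 4p/3) = −0.75 ln(1 − 0.585429) = −0.75 ln(0.414571)
  = −0.75 × (-0.880511) = 0.660383 substitutions/site.

0.66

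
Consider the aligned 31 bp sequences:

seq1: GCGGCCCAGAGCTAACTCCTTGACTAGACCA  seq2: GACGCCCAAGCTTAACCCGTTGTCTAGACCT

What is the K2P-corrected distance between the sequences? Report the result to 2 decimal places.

0.42

Of 31 sites, 4 differences are transitions and 6 are transversions, so P = 4/31 ≈ 0.129032 and Q = 6/31 ≈ 0.193548.
Under the Kimura two-parameter model, d = −½ ln(1 − 2P − Q) − ¼ ln(1 − 2Q).
1 − 2P − Q = 0.548388, giving −½ ln(0.548388) = 0.300386.
1 − 2Q = 0.612904, giving −¼ ln(0.612904) = 0.122387.
d = 0.300386 + 0.122387 = 0.422773.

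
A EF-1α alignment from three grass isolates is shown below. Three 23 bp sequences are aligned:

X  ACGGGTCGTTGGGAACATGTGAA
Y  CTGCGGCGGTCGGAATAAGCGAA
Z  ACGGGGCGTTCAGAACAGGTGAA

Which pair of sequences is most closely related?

X and Z

X–Y: 9/23 differ, p = 0.391, d = 0.553.
X–Z: 4/23 differ, p = 0.174, d = 0.198.
Y–Z: 8/23 differ, p = 0.348, d = 0.467.
The smallest distance is between X and Z.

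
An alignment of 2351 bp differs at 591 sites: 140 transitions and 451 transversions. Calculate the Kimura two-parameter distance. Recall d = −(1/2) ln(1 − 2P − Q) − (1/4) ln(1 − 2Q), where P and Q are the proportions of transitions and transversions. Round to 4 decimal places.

P = 140/2351 ≈ 0.059549 and Q = 451/2351 ≈ 0.191833.
Under the Kimura two-parameter model, d = −½ ln(1 − 2P − Q) − ¼ ln(1 − 2Q).
1 − 2P − Q = 0.689069, giving −½ ln(0.689069) = 0.186207.
1 − 2Q = 0.616334, giving −¼ ln(0.616334) = 0.120992.
d = 0.186207 + 0.120992 = 0.307199.

0.3072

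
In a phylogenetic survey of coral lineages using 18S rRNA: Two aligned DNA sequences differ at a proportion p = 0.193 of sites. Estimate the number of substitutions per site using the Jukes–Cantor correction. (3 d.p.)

d = −(3/4) ln(1 − 4p/3) = −0.75 ln(1 − 0.257333) = −0.75 ln(0.742667)
  = −0.75 × (-0.297508) = 0.223131 substitutions/site.

0.223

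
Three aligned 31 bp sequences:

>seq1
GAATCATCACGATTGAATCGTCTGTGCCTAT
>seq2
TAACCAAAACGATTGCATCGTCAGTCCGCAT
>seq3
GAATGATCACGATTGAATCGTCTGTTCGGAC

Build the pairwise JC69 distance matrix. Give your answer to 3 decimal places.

d(seq1,seq2) = 0.367, d(seq1,seq3) = 0.182, d(seq2,seq3) = 0.422

seq1–seq2: 9/31 sites differ → p ≈ 0.290323, d = −0.75 ln(1 − 0.387097) = 0.367161 ≈ 0.367.
seq1–seq3: 5/31 sites differ → p ≈ 0.16129, d = −0.75 ln(1 − 0.215053) = 0.181604 ≈ 0.182.
seq2–seq3: 10/31 sites differ → p ≈ 0.322581, d = −0.75 ln(1 − 0.430108) = 0.421731 ≈ 0.422.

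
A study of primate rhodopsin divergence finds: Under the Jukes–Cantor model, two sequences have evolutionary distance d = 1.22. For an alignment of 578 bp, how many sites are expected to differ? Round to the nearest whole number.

Invert JC69: p = (3/4)(1 − e^(−4d/3)) = 0.75 × (1 − e^(-1.626667)) = 0.75 × (1 − 0.196584) = 0.602562.
Expected differing sites = pL ≈ 0.602562 × 578 = 348.280836 ≈ 348.

348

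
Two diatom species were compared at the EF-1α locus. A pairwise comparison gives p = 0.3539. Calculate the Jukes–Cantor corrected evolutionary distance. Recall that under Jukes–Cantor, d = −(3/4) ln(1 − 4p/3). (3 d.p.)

d = −(3/4) ln(1 − 4p/3) = −0.75 ln(1 − 0.471867) = −0.75 ln(0.528133)
  = −0.75 × (-0.638407) = 0.478805 substitutions/site.

0.479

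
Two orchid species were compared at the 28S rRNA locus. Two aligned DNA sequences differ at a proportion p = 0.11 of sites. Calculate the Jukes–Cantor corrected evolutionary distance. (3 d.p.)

d = −(3/4) ln(1 − 4p/3) = −0.75 ln(1 − 0.146667) = −0.75 ln(0.853333)
  = −0.75 × (-0.158605) = 0.118954 substitutions/site.

0.119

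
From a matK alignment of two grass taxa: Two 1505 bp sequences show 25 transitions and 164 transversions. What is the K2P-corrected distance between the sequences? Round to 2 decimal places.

0.14

P = 25/1505 ≈ 0.016611 and Q = 164/1505 ≈ 0.10897.
Under the Kimura two-parameter model, d = −½ ln(1 − 2P − Q) − ¼ ln(1 − 2Q).
1 − 2P − Q = 0.857808, giving −½ ln(0.857808) = 0.076687.
1 − 2Q = 0.78206, giving −¼ ln(0.78206) = 0.061456.
d = 0.076687 + 0.061456 = 0.138143.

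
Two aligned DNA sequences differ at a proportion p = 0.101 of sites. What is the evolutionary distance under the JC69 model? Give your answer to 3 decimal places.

d = −(3/4) ln(1 − 4p/3) = −0.75 ln(1 − 0.134667) = −0.75 ln(0.865333)
  = −0.75 × (-0.144641) = 0.108481 substitutions/site.

0.108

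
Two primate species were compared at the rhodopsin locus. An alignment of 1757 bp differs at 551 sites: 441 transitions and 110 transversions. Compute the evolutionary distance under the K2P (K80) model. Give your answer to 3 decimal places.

0.449

P = 441/1757 ≈ 0.250996 and Q = 110/1757 ≈ 0.062607.
Under the Kimura two-parameter model, d = −½ ln(1 − 2P − Q) − ¼ ln(1 − 2Q).
1 − 2P − Q = 0.435401, giving −½ ln(0.435401) = 0.415744.
1 − 2Q = 0.874786, giving −¼ ln(0.874786) = 0.033444.
d = 0.415744 + 0.033444 = 0.449188.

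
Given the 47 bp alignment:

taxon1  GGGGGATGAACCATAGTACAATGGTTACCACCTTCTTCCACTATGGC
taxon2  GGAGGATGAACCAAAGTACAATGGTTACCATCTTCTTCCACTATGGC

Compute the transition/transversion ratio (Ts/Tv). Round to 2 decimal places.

2.00

Transitions are A↔G and C↔T; transversions are all other mismatches.
Transitions: 2. Transversions: 1.
R = 2/1 = 2.00.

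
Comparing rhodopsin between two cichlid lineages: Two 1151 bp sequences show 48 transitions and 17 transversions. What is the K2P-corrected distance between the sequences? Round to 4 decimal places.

0.0592

P = 48/1151 ≈ 0.041703 and Q = 17/1151 ≈ 0.01477.
Under the Kimura two-parameter model, d = −½ ln(1 − 2P − Q) − ¼ ln(1 − 2Q).
1 − 2P − Q = 0.901824, giving −½ ln(0.901824) = 0.051668.
1 − 2Q = 0.97046, giving −¼ ln(0.97046) = 0.007496.
d = 0.051668 + 0.007496 = 0.059164.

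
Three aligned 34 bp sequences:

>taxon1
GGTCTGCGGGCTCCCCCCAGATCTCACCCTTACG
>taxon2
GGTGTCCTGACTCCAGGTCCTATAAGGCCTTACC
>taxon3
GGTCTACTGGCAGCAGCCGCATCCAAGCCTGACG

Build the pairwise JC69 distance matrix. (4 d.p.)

d(taxon1,taxon2) = 0.9178, d(taxon1,taxon3) = 0.4770, d(taxon2,taxon3) = 0.6655

taxon1–taxon2: 18/34 sites differ → p ≈ 0.529412, d = −0.75 ln(1 − 0.705883) = 0.917833 ≈ 0.9178.
taxon1–taxon3: 12/34 sites differ → p ≈ 0.352941, d = −0.75 ln(1 − 0.470588) = 0.476991 ≈ 0.4770.
taxon2–taxon3: 15/34 sites differ → p ≈ 0.441176, d = −0.75 ln(1 − 0.588235) = 0.665477 ≈ 0.6655.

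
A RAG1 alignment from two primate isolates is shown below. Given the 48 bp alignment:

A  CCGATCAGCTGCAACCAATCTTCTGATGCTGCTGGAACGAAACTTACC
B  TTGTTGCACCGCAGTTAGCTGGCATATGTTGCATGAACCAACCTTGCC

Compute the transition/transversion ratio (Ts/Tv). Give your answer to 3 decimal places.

Transitions are A↔G and C↔T; transversions are all other mismatches.
Transitions: 12. Transversions: 11.
R = 12/11 = 1.090909… ≈ 1.091 (to 3 d.p.).

1.091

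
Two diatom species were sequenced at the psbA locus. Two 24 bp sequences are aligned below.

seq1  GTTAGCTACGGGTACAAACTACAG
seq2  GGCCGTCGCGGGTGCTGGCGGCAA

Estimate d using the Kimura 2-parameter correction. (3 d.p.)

Of 24 sites, 9 differences are transitions and 4 are transversions, so P = 9/24 = 0.375 and Q = 4/24 ≈ 0.166667.
Under the Kimura two-parameter model, d = −½ ln(1 − 2P − Q) − ¼ ln(1 − 2Q).
1 − 2P − Q = 0.083333, giving −½ ln(0.083333) = 1.242455.
1 − 2Q = 0.666666, giving −¼ ln(0.666666) = 0.101367.
d = 1.242455 + 0.101367 = 1.343822.

1.344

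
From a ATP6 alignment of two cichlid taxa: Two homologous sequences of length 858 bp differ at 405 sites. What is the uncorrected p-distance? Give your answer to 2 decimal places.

p = 405/858 = 0.472027… ≈ 0.47 (to 2 d.p.).

0.47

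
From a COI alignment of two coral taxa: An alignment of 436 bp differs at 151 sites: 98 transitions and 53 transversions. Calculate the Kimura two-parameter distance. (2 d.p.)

P = 98/436 ≈ 0.224771 and Q = 53/436 ≈ 0.12156.
Under the Kimura two-parameter model, d = −½ ln(1 − 2P − Q) − ¼ ln(1 − 2Q).
1 − 2P − Q = 0.428898, giving −½ ln(0.428898) = 0.423268.
1 − 2Q = 0.75688, giving −¼ ln(0.75688) = 0.069638.
d = 0.423268 + 0.069638 = 0.492906.

0.49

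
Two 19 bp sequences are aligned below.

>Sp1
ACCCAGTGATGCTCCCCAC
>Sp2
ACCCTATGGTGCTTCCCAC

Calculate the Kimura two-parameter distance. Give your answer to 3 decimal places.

0.258

Of 19 sites, 3 differences are transitions and 1 are transversions, so P = 3/19 ≈ 0.157895 and Q = 1/19 ≈ 0.052632.
Under the Kimura two-parameter model, d = −½ ln(1 − 2P − Q) − ¼ ln(1 − 2Q).
1 − 2P − Q = 0.631578, giving −½ ln(0.631578) = 0.229767.
1 − 2Q = 0.894736, giving −¼ ln(0.894736) = 0.027807.
d = 0.229767 + 0.027807 = 0.257574.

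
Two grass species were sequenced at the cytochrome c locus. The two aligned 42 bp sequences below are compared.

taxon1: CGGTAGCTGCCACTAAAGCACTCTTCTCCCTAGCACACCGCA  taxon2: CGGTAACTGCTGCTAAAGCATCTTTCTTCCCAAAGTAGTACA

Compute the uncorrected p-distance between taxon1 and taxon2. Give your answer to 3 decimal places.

0.357

The sequences differ at 15 of 42 positions.
p = 15/42 = 0.357142… ≈ 0.357 (to 3 d.p.).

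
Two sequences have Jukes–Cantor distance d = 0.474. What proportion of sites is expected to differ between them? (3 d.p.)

0.351

p = (3/4)(1 − e^(−4d/3)) = 0.75 × (1 − e^(-0.632)) = 0.75 × (1 − 0.531528) = 0.351354.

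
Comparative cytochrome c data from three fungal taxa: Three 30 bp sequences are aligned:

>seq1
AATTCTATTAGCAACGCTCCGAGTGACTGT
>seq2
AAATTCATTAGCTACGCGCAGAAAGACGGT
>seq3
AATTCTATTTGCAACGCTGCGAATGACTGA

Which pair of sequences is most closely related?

seq1–seq2: 9/30 differ, p = 0.300, d = 0.383.
seq1–seq3: 4/30 differ, p = 0.133, d = 0.147.
seq2–seq3: 11/30 differ, p = 0.367, d = 0.503.
The smallest distance is between seq1 and seq3.

seq1 and seq3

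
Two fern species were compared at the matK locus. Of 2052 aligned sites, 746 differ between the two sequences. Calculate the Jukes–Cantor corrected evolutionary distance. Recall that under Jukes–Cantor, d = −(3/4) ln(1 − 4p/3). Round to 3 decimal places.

0.497

p = 746/2052 ≈ 0.363548.
d = −(3/4) ln(1 − 4p/3) = −0.75 ln(1 − 0.484731) = −0.75 ln(0.515269)
  = −0.75 × (-0.663066) = 0.497300 substitutions/site.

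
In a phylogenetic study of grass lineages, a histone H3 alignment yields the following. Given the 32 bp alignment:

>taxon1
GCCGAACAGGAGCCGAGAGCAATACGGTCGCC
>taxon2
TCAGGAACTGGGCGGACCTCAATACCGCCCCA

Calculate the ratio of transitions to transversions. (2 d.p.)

Transitions are A↔G and C↔T; transversions are all other mismatches.
Transitions: 3. Transversions: 12.
R = 3/12 = 0.25.

0.25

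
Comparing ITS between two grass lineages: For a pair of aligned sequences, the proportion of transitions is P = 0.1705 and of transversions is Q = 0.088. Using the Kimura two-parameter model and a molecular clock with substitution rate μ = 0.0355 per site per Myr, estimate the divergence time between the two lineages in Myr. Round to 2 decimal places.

Under the Kimura two-parameter model, d = −½ ln(1 − 2P − Q) − ¼ ln(1 − 2Q).
1 − 2P − Q = 0.571, giving −½ ln(0.571) = 0.280183.
1 − 2Q = 0.824, giving −¼ ln(0.824) = 0.048396.
d = 0.280183 + 0.048396 = 0.328579.
Under a molecular clock d = 2μt, so t = d/(2μ) = 0.328579 / (2 × 0.0355) = 4.63 Myr.

4.63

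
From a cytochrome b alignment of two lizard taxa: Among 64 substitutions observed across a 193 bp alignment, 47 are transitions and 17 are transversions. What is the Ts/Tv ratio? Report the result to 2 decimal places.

2.76

R = 47/17 = 2.764705… ≈ 2.76 (to 2 d.p.).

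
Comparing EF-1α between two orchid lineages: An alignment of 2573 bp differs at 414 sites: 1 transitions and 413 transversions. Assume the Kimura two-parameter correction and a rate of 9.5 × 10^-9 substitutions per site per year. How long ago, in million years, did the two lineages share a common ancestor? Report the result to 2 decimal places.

9.72

P = 1/2573 ≈ 0.000389 and Q = 413/2573 ≈ 0.160513.
Under the Kimura two-parameter model, d = −½ ln(1 − 2P − Q) − ¼ ln(1 − 2Q).
1 − 2P − Q = 0.838709, giving −½ ln(0.838709) = 0.087946.
1 − 2Q = 0.678974, giving −¼ ln(0.678974) = 0.096793.
d = 0.087946 + 0.096793 = 0.184739.
Under a molecular clock d = 2μt, so t = d/(2μ) = 0.184739 / (2 × 9.5 × 10^-9) = 9.72 million years.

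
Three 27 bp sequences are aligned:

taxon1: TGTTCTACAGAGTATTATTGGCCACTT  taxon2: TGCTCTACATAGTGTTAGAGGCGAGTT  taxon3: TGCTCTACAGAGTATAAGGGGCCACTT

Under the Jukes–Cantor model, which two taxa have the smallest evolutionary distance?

taxon1–taxon2: 7/27 differ, p = 0.259, d = 0.318.
taxon1–taxon3: 4/27 differ, p = 0.148, d = 0.165.
taxon2–taxon3: 6/27 differ, p = 0.222, d = 0.264.
The smallest distance is between taxon1 and taxon3.

taxon1 and taxon3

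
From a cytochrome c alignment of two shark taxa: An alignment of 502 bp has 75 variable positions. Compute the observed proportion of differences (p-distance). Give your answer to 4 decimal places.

0.1494

p = 75/502 = 0.149402… ≈ 0.1494 (to 4 d.p.).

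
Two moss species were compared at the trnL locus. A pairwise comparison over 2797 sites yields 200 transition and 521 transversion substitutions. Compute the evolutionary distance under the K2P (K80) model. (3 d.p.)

P = 200/2797 ≈ 0.071505 and Q = 521/2797 ≈ 0.186271.
Under the Kimura two-parameter model, d = −½ ln(1 − 2P − Q) − ¼ ln(1 − 2Q).
1 − 2P − Q = 0.670719, giving −½ ln(0.670719) = 0.199703.
1 − 2Q = 0.627458, giving −¼ ln(0.627458) = 0.116520.
d = 0.199703 + 0.116520 = 0.316223.

0.316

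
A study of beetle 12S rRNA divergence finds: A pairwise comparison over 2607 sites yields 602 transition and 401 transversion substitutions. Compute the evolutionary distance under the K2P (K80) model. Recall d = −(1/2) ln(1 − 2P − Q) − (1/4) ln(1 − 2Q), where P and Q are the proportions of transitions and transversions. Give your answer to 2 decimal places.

0.57

P = 602/2607 ≈ 0.230917 and Q = 401/2607 ≈ 0.153817.
Under the Kimura two-parameter model, d = −½ ln(1 − 2P − Q) − ¼ ln(1 − 2Q).
1 − 2P − Q = 0.384349, giving −½ ln(0.384349) = 0.478102.
1 − 2Q = 0.692366, giving −¼ ln(0.692366) = 0.091910.
d = 0.478102 + 0.091910 = 0.570012.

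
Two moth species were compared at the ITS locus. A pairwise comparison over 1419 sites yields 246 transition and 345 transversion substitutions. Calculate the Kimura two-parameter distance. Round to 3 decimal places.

0.612

P = 246/1419 ≈ 0.173362 and Q = 345/1419 ≈ 0.243129.
Under the Kimura two-parameter model, d = −½ ln(1 − 2P − Q) − ¼ ln(1 − 2Q).
1 − 2P − Q = 0.410147, giving −½ ln(0.410147) = 0.445620.
1 − 2Q = 0.513742, giving −¼ ln(0.513742) = 0.166509.
d = 0.445620 + 0.166509 = 0.612129.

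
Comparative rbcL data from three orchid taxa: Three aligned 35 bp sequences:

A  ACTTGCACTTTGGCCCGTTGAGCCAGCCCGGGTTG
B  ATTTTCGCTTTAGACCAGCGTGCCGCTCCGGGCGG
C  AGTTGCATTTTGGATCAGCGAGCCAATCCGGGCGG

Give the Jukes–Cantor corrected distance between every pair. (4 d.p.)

d(A,B) = 0.5716, d(A,C) = 0.4073, d(B,C) = 0.3149

A–B: 14/35 sites differ → p = 0.4, d = −0.75 ln(1 − 0.533333) = 0.571605 ≈ 0.5716.
A–C: 11/35 sites differ → p ≈ 0.314286, d = −0.75 ln(1 − 0.419048) = 0.407315 ≈ 0.4073.
B–C: 9/35 sites differ → p ≈ 0.257143, d = −0.75 ln(1 − 0.342857) = 0.314890 ≈ 0.3149.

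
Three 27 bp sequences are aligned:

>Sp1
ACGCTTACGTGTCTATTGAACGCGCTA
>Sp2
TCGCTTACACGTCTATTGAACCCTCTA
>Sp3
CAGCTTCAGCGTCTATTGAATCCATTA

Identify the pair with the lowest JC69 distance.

Sp1 and Sp2

Sp1–Sp2: 5/27 differ, p = 0.185, d = 0.213.
Sp1–Sp3: 9/27 differ, p = 0.333, d = 0.441.
Sp2–Sp3: 8/27 differ, p = 0.296, d = 0.377.
The smallest distance is between Sp1 and Sp2.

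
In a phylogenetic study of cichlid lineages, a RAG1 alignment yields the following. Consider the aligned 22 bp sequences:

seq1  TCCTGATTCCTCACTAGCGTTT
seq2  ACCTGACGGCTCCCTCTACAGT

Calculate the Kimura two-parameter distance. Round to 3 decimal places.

0.994

Of 22 sites, 1 differences are transitions and 10 are transversions, so P = 1/22 ≈ 0.045455 and Q = 10/22 ≈ 0.454545.
Under the Kimura two-parameter model, d = −½ ln(1 − 2P − Q) − ¼ ln(1 − 2Q).
1 − 2P − Q = 0.454545, giving −½ ln(0.454545) = 0.394229.
1 − 2Q = 0.09091, giving −¼ ln(0.09091) = 0.599471.
d = 0.394229 + 0.599471 = 0.993700.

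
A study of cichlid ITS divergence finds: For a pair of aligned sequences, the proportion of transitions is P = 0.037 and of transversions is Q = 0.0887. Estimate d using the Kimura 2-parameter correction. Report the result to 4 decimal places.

Under the Kimura two-parameter model, d = −½ ln(1 − 2P − Q) − ¼ ln(1 − 2Q).
1 − 2P − Q = 0.8373, giving −½ ln(0.8373) = 0.088786.
1 − 2Q = 0.8226, giving −¼ ln(0.8226) = 0.048821.
d = 0.088786 + 0.048821 = 0.137607.

0.1376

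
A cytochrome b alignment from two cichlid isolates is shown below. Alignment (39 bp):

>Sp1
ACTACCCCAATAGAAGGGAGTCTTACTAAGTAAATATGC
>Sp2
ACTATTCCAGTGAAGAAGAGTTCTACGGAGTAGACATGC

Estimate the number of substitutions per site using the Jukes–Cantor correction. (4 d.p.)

0.4885

The sequences differ at 14 of 39 sites, so p = 14/39 ≈ 0.358974.
d = −(3/4) ln(1 − 4p/3) = −0.75 ln(1 − 0.478632) = −0.75 ln(0.521368)
  = −0.75 × (-0.651299) = 0.488474 substitutions/site.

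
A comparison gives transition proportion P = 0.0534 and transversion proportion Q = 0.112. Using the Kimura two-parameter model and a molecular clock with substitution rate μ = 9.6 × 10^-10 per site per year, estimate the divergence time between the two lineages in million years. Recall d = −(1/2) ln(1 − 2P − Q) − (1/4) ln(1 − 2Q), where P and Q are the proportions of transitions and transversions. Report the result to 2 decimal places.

97.32

Under the Kimura two-parameter model, d = −½ ln(1 − 2P − Q) − ¼ ln(1 − 2Q).
1 − 2P − Q = 0.7812, giving −½ ln(0.7812) = 0.123462.
1 − 2Q = 0.776, giving −¼ ln(0.776) = 0.063401.
d = 0.123462 + 0.063401 = 0.186863.
Under a molecular clock d = 2μt, so t = d/(2μ) = 0.186863 / (2 × 9.6 × 10^-10) = 97.32 million years.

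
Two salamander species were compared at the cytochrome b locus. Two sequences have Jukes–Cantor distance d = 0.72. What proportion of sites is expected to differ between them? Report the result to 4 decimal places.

0.4628

p = (3/4)(1 − e^(−4d/3)) = 0.75 × (1 − e^(-0.96)) = 0.75 × (1 − 0.382893) = 0.462830.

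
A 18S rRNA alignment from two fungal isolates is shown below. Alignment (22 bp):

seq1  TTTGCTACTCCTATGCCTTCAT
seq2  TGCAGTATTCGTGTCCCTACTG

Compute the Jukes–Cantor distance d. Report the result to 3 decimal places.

0.824

The sequences differ at 11 of 22 sites, so p = 11/22 = 0.5.
d = −(3/4) ln(1 − 4p/3) = −0.75 ln(1 − 0.666667) = −0.75 ln(0.333333)
  = −0.75 × (-1.098613) = 0.823960 substitutions/site.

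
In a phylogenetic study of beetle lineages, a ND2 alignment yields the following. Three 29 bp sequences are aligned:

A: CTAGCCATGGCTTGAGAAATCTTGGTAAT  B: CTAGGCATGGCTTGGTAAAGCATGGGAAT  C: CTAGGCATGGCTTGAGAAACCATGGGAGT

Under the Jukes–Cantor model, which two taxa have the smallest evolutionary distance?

A–B: 6/29 differ, p = 0.207, d = 0.242.
A–C: 5/29 differ, p = 0.172, d = 0.196.
B–C: 4/29 differ, p = 0.138, d = 0.152.
The smallest distance is between B and C.

B and C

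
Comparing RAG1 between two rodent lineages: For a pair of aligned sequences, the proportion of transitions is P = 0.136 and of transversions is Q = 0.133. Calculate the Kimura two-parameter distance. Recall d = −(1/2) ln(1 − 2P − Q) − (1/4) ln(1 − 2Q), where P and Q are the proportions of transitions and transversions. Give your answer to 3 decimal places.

0.337

Under the Kimura two-parameter model, d = −½ ln(1 − 2P − Q) − ¼ ln(1 − 2Q).
1 − 2P − Q = 0.595, giving −½ ln(0.595) = 0.259597.
1 − 2Q = 0.734, giving −¼ ln(0.734) = 0.077312.
d = 0.259597 + 0.077312 = 0.336909.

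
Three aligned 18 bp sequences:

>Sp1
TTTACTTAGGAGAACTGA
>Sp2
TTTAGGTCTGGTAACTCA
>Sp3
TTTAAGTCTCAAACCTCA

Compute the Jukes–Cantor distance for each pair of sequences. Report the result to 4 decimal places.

Sp1–Sp2: 7/18 sites differ → p ≈ 0.388889, d = −0.75 ln(1 − 0.518519) = 0.548166 ≈ 0.5482.
Sp1–Sp3: 8/18 sites differ → p ≈ 0.444444, d = −0.75 ln(1 − 0.592592) = 0.673455 ≈ 0.6735.
Sp2–Sp3: 5/18 sites differ → p ≈ 0.277778, d = −0.75 ln(1 − 0.370371) = 0.346968 ≈ 0.3470.

d(Sp1,Sp2) = 0.5482, d(Sp1,Sp3) = 0.6735, d(Sp2,Sp3) = 0.3470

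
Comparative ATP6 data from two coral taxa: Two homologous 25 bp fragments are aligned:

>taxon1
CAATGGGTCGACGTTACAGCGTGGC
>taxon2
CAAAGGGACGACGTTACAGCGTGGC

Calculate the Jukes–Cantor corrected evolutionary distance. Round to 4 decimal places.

0.0846

The sequences differ at 2 of 25 sites (4, 8), so p = 2/25 = 0.08.
d = −(3/4) ln(1 − 4p/3) = −0.75 ln(1 − 0.106667) = −0.75 ln(0.893333)
  = −0.75 × (-0.112796) = 0.084597 substitutions/site.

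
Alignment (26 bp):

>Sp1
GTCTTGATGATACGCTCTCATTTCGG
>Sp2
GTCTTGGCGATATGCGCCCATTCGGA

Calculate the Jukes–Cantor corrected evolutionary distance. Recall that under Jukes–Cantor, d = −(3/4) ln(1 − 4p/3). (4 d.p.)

0.3961

The sequences differ at 8 of 26 sites (7, 8, 13, 16, 18, 23, 24, 26), so p = 8/26 ≈ 0.307692.
d = −(3/4) ln(1 − 4p/3) = −0.75 ln(1 − 0.410256) = −0.75 ln(0.589744)
  = −0.75 × (-0.528067) = 0.396050 substitutions/site.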